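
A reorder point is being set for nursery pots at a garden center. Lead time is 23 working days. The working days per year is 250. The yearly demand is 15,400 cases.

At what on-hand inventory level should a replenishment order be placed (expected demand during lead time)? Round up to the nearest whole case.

Daily demand d = 15,400 / 250 = 61.600 cases/day
Demand during lead time = 61.600 × 23 = 1,416.80
Reorder point = 1,416.80 → round up

1,417 cases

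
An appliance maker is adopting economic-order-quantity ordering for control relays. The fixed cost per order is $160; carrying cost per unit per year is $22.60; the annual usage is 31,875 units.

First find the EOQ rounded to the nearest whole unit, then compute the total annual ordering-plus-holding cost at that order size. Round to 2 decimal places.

EOQ = √(2DS/H) = √(2 × 31,875 × 160 / 22.6)
    = √(451,327.43) ≈ 671.81 → Q = 672 units
Annual ordering cost = (D/Q)·S = (31,875/672) × 160 = $7,589.29
Annual holding cost  = (Q/2)·H = (672/2) × 22.6 = $7,593.60
Total = $7,589.29 + $7,593.60 = $15,182.89

$15,182.89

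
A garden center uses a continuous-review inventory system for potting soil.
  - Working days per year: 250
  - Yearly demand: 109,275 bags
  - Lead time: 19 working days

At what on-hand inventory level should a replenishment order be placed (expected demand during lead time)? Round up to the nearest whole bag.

Daily demand d = 109,275 / 250 = 437.100 bags/day
Demand during lead time = 437.100 × 19 = 8,304.90
Reorder point = 8,304.90 → round up

8,305 bags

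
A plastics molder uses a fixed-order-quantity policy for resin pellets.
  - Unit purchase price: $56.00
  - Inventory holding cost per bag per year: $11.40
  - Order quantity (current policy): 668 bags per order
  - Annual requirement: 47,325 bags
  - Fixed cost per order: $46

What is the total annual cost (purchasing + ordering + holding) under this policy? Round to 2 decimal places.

$2,657,266.51

Orders/yr = 47,325/668 = 70.846; ordering cost = 70.846 × $46 = $3,258.91
Average inventory = 668/2 = 334; holding cost = 334 × $11.4 = $3,807.60
Purchase cost = D·C = 47,325 × 56 = $2,650,200.00
Total = $3,258.91 + $3,807.60 + $2,650,200.00 = $2,657,266.51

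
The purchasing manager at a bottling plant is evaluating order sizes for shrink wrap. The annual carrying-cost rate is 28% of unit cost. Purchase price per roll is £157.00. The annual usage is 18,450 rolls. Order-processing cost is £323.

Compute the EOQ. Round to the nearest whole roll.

H = i·C = 0.28 × £157 = £43.9600 per roll-year
EOQ = √(2DS/H) = √(2 × 18,450 × 323 / 43.96)
    = √(271,126.02) ≈ 520.70

521 rolls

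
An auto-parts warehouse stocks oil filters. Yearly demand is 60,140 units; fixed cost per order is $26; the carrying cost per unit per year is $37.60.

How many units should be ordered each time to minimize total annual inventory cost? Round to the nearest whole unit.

288 units

2DS/H = 2·60,140·26/37.6 = 83,172.34
EOQ = √83,172.34 ≈ 288.40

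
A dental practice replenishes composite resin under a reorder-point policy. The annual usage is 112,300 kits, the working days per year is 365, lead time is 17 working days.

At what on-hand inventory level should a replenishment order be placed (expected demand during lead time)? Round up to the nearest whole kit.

5,231 kits

Daily demand d = 112,300 / 365 = 307.671 kits/day
Demand during lead time = 307.671 × 17 = 5,230.41
Reorder point = 5,230.41 → round up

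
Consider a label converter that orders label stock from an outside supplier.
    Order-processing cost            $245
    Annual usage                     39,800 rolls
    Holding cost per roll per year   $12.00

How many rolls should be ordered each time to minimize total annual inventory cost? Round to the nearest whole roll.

EOQ = √(2DS/H) = √(2 × 39,800 × 245 / 12)
    = √(1,625,166.67) ≈ 1,274.82

1,275 rolls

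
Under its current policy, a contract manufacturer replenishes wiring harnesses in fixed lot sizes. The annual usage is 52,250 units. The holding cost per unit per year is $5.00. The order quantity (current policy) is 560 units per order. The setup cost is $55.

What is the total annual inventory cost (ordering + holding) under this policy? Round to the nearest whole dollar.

$6,532

Orders/yr = 52,250/560 = 93.304; ordering cost = 93.304 × $55 = $5,131.70
Average inventory = 560/2 = 280; holding cost = 280 × $5 = $1,400.00
Total = $5,131.70 + $1,400.00 = $6,531.70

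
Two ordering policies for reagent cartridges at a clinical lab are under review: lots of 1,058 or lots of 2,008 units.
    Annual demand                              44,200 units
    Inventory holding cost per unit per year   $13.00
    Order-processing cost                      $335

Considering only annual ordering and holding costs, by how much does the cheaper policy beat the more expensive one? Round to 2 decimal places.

$446.27

TC(Q) = (D/Q)S + (Q/2)H
TC(1,058) = (44,200/1,058)×335 + (1,058/2)×13 = $20,872.27
TC(2,008) = (44,200/2,008)×335 + (2,008/2)×13 = $20,426.00
Lots of 2,008 are cheaper by $446.27.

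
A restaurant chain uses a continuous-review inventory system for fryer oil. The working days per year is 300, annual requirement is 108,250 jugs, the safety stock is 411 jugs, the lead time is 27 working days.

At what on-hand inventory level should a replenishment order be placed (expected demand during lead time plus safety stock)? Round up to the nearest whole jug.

Daily demand d = 108,250 / 300 = 360.833 jugs/day
Demand during lead time = 360.833 × 27 = 9,742.50
Reorder point = 9,742.50 + 411 = 10,153.50 → round up

10,154 jugs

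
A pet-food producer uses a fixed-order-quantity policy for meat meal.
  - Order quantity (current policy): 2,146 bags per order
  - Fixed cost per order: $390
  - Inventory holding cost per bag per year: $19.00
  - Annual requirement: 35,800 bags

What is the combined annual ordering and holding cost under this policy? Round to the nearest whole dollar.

$26,893

Ordering: D/Q × S = 35,800/2,146 × $390 = $6,506.06
Holding:  Q/2 × H = 2,146/2 × $19 = $20,387.00
Total = $6,506.06 + $20,387.00 = $26,893.06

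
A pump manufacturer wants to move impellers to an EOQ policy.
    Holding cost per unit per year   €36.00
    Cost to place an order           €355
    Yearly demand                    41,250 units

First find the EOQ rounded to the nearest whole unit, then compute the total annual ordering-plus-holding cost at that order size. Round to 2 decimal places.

EOQ = √(2DS/H) = √(2 × 41,250 × 355 / 36)
    = √(813,541.67) ≈ 901.97 → Q = 902 units
Ordering: D/Q × S = 41,250/902 × €355 = €16,234.76
Holding:  Q/2 × H = 902/2 × €36 = €16,236.00
Total = €16,234.76 + €16,236.00 = €32,470.76

€32,470.76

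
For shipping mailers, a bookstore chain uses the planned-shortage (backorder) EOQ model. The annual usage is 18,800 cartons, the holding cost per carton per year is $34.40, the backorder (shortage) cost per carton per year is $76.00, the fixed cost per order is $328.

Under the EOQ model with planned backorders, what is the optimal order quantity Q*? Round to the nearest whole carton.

Q* = √(2DS/H) · √((H + b)/b)
   = √(2 × 18,800 × 328 / 34.4) · √((34.4 + 76) / 76)
   = 598.758 × 1.2053 ≈ 721.65

722 cartons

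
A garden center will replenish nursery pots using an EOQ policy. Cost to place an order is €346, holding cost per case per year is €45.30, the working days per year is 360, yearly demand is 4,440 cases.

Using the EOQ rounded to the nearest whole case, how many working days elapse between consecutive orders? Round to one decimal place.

EOQ = √(2DS/H) = √(2 × 4,440 × 346 / 45.3)
    = √(67,825.17) ≈ 260.43 → Q = 260 cases
T = Q/D × 360 days = 260/4,440 × 360 = 21.081 days

21.1 days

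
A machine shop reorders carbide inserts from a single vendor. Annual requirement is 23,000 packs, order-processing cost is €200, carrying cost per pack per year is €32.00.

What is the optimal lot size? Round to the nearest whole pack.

EOQ = √(2DS/H) = √(2 × 23,000 × 200 / 32)
    = √(287,500.00) ≈ 536.19

536 packs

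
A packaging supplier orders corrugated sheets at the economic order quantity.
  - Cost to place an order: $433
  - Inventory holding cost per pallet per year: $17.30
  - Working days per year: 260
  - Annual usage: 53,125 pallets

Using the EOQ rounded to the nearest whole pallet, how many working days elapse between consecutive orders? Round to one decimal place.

EOQ = √(2DS/H) = √(2 × 53,125 × 433 / 17.3)
    = √(2,659,320.81) ≈ 1,630.74 → Q = 1,631 pallets
Cycle time = (working days × Q)/D = (260 × 1,631) / 53,125 = 7.982 days

8.0 days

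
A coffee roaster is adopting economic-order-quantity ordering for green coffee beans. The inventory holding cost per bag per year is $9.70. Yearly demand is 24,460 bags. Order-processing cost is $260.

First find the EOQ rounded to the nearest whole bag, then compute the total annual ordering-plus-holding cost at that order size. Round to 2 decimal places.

Q* = √(2·D·S / H) = √(2·24,460·260 / 9.7) = √1,311,257.7 ≈ 1,145.10 → Q = 1,145 bags
Ordering: D/Q × S = 24,460/1,145 × $260 = $5,554.24
Holding:  Q/2 × H = 1,145/2 × $9.7 = $5,553.25
Total = $5,554.24 + $5,553.25 = $11,107.49

$11,107.49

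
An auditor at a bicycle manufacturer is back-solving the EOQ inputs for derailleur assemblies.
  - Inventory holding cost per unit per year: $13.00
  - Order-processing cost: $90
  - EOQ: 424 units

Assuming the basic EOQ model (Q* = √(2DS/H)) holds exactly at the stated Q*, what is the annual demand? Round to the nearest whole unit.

12,984 units per year

From Q* = √(2DS/H) ⇒ Q*² = 2DS/H.
D = Q²H / (2S) = 424² × 13 / (2 × 90) = 12,983.82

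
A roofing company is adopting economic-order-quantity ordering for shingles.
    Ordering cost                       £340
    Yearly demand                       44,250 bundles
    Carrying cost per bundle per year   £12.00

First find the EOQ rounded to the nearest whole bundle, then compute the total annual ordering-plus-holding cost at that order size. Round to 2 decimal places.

EOQ = √(2DS/H) = √(2 × 44,250 × 340 / 12)
    = √(2,507,500.00) ≈ 1,583.51 → Q = 1,584 bundles
Orders/yr = 44,250/1,584 = 27.936; ordering cost = 27.936 × £340 = £9,498.11
Average inventory = 1,584/2 = 792; holding cost = 792 × £12 = £9,504.00
Total = £9,498.11 + £9,504.00 = £19,002.11

£19,002.11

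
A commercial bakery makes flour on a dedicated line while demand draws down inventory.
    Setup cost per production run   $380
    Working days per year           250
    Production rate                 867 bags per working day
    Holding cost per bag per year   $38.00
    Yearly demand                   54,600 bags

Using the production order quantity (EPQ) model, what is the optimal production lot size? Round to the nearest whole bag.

1,208 bags

d = 54,600/250 = 218.4000 bags/day;  effective holding cost H(1 − d/p) = 38·(1 − 218.4000/867) = 28.42768
Q* = √(2DS / H_eff) = √(2·54,600·380 / 28.42768) ≈ 1,208.18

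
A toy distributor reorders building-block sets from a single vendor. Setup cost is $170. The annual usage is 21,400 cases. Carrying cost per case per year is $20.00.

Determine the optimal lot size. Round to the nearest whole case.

Optimal lot size Q* = (2 × 21,400 × $170 / $20)^½ ≈ 603.16

603 cases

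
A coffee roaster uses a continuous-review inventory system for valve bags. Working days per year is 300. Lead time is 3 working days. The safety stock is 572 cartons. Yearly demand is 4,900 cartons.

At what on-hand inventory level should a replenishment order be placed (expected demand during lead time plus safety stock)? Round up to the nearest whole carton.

621 cartons

Daily demand d = 4,900 / 300 = 16.333 cartons/day
Demand during lead time = 16.333 × 3 = 49.00
Reorder point = 49.00 + 572 = 621.00 → round up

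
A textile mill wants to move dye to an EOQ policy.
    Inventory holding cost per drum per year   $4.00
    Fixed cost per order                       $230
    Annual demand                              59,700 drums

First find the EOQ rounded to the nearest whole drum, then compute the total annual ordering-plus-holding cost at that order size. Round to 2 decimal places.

Q* = √(2·D·S / H) = √(2·59,700·230 / 4) = √6,865,500.0 ≈ 2,620.21 → Q = 2,620 drums
Ordering: D/Q × S = 59,700/2,620 × $230 = $5,240.84
Holding:  Q/2 × H = 2,620/2 × $4 = $5,240.00
Total = $5,240.84 + $5,240.00 = $10,480.84

$10,480.84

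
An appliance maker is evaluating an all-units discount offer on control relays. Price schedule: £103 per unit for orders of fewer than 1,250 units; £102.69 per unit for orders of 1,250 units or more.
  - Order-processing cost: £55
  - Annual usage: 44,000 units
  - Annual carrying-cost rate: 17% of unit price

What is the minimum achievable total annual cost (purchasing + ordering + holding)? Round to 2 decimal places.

H₁ = 17%×£103 = £17.5100;  H₂ = 17%×£102.69 = £17.4573
EOQ₁ = √(2×44,000×55/17.5100) = 525.75  (< 1,250, feasible at tier 1)
EOQ₂ = √(2×44,000×55/17.4573) = 526.54  (< 1,250 → use Q = 1,250 at tier-2 price)
TC(tier 1 (EOQ₁), Q≈525.8) = £4,541,205.89
TC(tier 2, Q≈1,250.0) = £4,531,206.81
Minimum at tier 2: £4,531,206.81

£4,531,206.81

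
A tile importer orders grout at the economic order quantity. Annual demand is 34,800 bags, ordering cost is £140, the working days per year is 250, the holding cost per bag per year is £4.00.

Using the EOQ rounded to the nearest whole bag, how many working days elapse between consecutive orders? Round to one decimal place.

EOQ = √(2DS/H) = √(2 × 34,800 × 140 / 4)
    = √(2,436,000.00) ≈ 1,560.77 → Q = 1,561 bags
T = Q/D × 250 days = 1,561/34,800 × 250 = 11.214 days

11.2 days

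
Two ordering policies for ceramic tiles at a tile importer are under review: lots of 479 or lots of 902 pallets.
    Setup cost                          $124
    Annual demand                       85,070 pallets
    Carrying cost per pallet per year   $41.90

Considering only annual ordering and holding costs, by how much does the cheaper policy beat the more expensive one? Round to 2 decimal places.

$1,465.68

TC(Q) = (D/Q)S + (Q/2)H
TC(479) = (85,070/479)×124 + (479/2)×41.9 = $32,057.35
TC(902) = (85,070/902)×124 + (902/2)×41.9 = $30,591.67
Cheaper: Q = 902.  Difference = $1,465.68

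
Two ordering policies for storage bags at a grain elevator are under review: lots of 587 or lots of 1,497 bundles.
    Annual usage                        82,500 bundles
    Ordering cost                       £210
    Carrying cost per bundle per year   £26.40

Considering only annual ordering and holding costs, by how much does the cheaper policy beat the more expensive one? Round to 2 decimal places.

For each Q, cost = (D/Q)·S + (Q/2)·H.
TC(587) = (82,500/587)×210 + (587/2)×26.4 = £37,262.88
TC(1,497) = (82,500/1,497)×210 + (1,497/2)×26.4 = £31,333.55
|ΔTC| = |£37,262.88 − £31,333.55| = £5,929.33

£5,929.33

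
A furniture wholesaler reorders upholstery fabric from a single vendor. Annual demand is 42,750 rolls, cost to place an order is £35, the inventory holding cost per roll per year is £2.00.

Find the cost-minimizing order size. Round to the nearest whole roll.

Optimal lot size Q* = (2 × 42,750 × £35 / £2)^½ ≈ 1,223.21

1,223 rolls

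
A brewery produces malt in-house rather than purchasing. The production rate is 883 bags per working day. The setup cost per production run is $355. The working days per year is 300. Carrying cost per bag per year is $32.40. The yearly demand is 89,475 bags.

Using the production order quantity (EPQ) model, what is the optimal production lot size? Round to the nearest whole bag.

1,721 bags

d = 89,475/300 = 298.2500 bags/day;  effective holding cost H(1 − d/p) = 32.4·(1 − 298.2500/883) = 21.45629
Q* = √(2DS / H_eff) = √(2·89,475·355 / 21.45629) ≈ 1,720.69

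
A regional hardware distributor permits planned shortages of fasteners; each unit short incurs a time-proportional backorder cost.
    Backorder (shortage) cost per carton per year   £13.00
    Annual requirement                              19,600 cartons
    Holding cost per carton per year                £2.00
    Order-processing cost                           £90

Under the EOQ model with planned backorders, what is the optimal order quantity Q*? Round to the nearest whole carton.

Basic EOQ = √(2·19,600·90/2) = 1,328.157
Backorder adjustment √((H+b)/b) = √((2+13)/13) = 1.0742
Q* = 1,328.157 × 1.0742 ≈ 1,426.67

1,427 cartons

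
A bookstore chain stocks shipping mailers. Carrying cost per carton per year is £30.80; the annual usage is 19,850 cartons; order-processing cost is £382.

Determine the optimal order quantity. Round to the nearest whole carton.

Optimal lot size Q* = (2 × 19,850 × £382 / £30.8)^½ ≈ 701.70

702 cartons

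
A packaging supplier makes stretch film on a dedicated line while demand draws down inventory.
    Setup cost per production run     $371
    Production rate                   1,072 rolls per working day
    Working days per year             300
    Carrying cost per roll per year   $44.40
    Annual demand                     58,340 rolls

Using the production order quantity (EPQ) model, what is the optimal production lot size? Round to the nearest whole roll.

1,091 rolls

d = 58,340/300 = 194.4667 rolls/day;  effective holding cost H(1 − d/p) = 44.4·(1 − 194.4667/1072) = 36.34560
Q* = √(2DS / H_eff) = √(2·58,340·371 / 36.34560) ≈ 1,091.34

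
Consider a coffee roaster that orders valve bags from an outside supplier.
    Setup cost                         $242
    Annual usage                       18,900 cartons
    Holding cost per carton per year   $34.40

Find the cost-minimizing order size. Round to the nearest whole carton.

516 cartons

2DS/H = 2·18,900·242/34.4 = 265,918.60
EOQ = √265,918.60 ≈ 515.67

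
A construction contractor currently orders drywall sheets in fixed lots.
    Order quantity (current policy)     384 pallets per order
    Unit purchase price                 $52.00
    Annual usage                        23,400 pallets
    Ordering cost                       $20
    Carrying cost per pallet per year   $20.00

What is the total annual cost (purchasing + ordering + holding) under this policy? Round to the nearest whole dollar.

$1,221,859

Annual ordering cost = (D/Q)·S = (23,400/384) × 20 = $1,218.75
Annual holding cost  = (Q/2)·H = (384/2) × 20 = $3,840.00
Purchase cost = D·C = 23,400 × 52 = $1,216,800.00
Total = $1,218.75 + $3,840.00 + $1,216,800.00 = $1,221,858.75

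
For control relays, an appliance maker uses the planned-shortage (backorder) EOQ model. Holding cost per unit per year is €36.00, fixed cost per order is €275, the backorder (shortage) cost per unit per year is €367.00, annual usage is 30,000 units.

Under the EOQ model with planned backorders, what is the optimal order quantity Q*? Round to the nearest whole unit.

Basic EOQ = √(2·30,000·275/36) = 677.003
Backorder adjustment √((H+b)/b) = √((36+367)/367) = 1.0479
Q* = 677.003 × 1.0479 ≈ 709.43

709 units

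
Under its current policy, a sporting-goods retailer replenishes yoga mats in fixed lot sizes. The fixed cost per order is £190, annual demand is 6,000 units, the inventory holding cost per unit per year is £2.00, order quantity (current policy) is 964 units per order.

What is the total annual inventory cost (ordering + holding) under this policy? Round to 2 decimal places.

£2,146.57

Annual ordering cost = (D/Q)·S = (6,000/964) × 190 = £1,182.57
Annual holding cost  = (Q/2)·H = (964/2) × 2 = £964.00
Total = £1,182.57 + £964.00 = £2,146.57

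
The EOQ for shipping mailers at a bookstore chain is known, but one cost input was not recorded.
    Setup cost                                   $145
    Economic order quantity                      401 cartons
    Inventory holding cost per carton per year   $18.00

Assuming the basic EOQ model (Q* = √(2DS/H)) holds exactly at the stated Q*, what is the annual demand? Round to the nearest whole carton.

9,981 cartons per year

Since Q* = (2DS/H)^½, squaring gives Q*²·H = 2DS.
D = Q²H / (2S) = 401² × 18 / (2 × 145) = 9,980.75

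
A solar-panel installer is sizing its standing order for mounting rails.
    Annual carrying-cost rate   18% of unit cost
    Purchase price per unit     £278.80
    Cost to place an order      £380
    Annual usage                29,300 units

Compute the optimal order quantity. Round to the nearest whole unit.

666 units

Holding cost per unit per year: H = 18% × £278.8 = £50.1840
EOQ = √(2DS/H) = √(2 × 29,300 × 380 / 50.184)
    = √(443,727.08) ≈ 666.13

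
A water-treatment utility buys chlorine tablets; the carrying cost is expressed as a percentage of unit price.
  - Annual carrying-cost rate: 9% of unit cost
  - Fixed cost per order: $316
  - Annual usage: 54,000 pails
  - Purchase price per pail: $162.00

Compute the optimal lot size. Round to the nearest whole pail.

1,530 pails

Carrying cost H = $162 × 9% = $14.5800/pail/yr
2DS/H = 2·54,000·316/14.58 = 2,340,740.74
EOQ = √2,340,740.74 ≈ 1,529.95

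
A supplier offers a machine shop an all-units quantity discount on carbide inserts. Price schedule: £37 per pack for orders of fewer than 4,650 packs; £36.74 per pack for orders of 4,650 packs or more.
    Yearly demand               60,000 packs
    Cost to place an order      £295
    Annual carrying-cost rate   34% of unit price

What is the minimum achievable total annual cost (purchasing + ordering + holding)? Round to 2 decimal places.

£2,237,249.42

H₁ = 34%×£37 = £12.5800;  H₂ = 34%×£36.74 = £12.4916
EOQ₁ = √(2×60,000×295/12.5800) = 1,677.50  (< 4,650, feasible at tier 1)
EOQ₂ = √(2×60,000×295/12.4916) = 1,683.42  (< 4,650 → use Q = 4,650 at tier-2 price)
TC(tier 1 (EOQ₁), Q≈1,677.5) = £2,241,102.89
TC(tier 2, Q≈4,650.0) = £2,237,249.42
Minimum at tier 2: £2,237,249.42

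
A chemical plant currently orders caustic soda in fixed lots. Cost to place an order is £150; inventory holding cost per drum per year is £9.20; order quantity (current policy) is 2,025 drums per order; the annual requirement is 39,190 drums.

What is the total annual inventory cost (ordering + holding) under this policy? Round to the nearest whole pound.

£12,218

Ordering: D/Q × S = 39,190/2,025 × £150 = £2,902.96
Holding:  Q/2 × H = 2,025/2 × £9.2 = £9,315.00
Total = £2,902.96 + £9,315.00 = £12,217.96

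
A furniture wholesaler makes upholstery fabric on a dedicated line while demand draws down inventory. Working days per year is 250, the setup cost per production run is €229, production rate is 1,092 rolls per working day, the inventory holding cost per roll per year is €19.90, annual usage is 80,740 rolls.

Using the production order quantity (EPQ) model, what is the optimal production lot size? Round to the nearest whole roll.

1,624 rolls

Daily demand d = 80,740/250 = 322.960; p = 1092; 1 − d/p = 0.70425
EPQ = √(2DS / (H(1 − d/p)))
    = √(2 × 80,740 × 229 / (19.9 × 0.70425)) ≈ 1,624.38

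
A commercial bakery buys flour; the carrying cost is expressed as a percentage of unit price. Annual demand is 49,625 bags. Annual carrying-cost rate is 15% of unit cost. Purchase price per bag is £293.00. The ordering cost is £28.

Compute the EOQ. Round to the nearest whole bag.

251 bags

Holding cost per bag per year: H = 15% × £293 = £43.9500
EOQ = √(2DS/H) = √(2 × 49,625 × 28 / 43.95)
    = √(63,230.94) ≈ 251.46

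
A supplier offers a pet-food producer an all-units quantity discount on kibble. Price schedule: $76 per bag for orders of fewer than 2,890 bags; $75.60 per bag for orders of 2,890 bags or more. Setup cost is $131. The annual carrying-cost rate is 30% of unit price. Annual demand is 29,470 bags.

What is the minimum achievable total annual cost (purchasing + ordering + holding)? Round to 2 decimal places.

H₁ = 30%×$76 = $22.8000;  H₂ = 30%×$75.60 = $22.6800
EOQ₁ = √(2×29,470×131/22.8000) = 581.93  (< 2,890, feasible at tier 1)
EOQ₂ = √(2×29,470×131/22.6800) = 583.47  (< 2,890 → use Q = 2,890 at tier-2 price)
TC(tier 1 (EOQ₁), Q≈581.9) = $2,252,988.08
TC(tier 2, Q≈2,890.0) = $2,262,040.44
Minimum at tier 1 (EOQ₁): $2,252,988.08

$2,252,988.08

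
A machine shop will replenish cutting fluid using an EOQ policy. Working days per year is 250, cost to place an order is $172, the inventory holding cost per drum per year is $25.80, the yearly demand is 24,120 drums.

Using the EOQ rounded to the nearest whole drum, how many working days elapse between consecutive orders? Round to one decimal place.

Optimal lot size Q* = (2 × 24,120 × $172 / $25.8)^½ ≈ 567.10 → Q = 567 drums
T = Q/D × 250 days = 567/24,120 × 250 = 5.877 days

5.9 days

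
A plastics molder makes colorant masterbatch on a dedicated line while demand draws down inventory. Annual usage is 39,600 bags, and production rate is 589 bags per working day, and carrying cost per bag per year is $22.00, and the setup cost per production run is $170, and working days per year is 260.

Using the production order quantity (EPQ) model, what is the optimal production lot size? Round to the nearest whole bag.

909 bags

d = 39,600/260 = 152.3077 bags/day;  effective holding cost H(1 − d/p) = 22·(1 − 152.3077/589) = 16.31109
Q* = √(2DS / H_eff) = √(2·39,600·170 / 16.31109) ≈ 908.54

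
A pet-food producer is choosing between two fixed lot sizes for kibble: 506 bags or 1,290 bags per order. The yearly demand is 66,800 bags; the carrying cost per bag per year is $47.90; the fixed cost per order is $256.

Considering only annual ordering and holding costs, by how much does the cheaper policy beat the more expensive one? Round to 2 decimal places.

For each Q, cost = (D/Q)·S + (Q/2)·H.
TC(506) = (66,800/506)×256 + (506/2)×47.9 = $45,914.75
TC(1,290) = (66,800/1,290)×256 + (1,290/2)×47.9 = $44,151.93
Cheaper: Q = 1,290.  Difference = $1,762.81

$1,762.81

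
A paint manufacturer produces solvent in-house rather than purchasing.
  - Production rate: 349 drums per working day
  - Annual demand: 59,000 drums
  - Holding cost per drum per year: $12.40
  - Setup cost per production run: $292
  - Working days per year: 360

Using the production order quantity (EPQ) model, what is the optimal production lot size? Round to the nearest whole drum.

2,289 drums

d = 59,000/360 = 163.8889 drums/day;  effective holding cost H(1 − d/p) = 12.4·(1 − 163.8889/349) = 6.57701
Q* = √(2DS / H_eff) = √(2·59,000·292 / 6.57701) ≈ 2,288.85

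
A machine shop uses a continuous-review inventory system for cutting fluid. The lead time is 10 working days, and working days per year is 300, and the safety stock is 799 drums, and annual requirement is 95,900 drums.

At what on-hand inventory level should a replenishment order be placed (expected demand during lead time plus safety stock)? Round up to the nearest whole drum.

Daily demand d = 95,900 / 300 = 319.667 drums/day
Demand during lead time = 319.667 × 10 = 3,196.67
Reorder point = 3,196.67 + 799 = 3,995.67 → round up

3,996 drums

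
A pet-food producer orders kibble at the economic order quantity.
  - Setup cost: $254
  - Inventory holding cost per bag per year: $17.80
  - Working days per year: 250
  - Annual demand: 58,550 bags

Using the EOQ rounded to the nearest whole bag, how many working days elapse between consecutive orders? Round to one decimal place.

Optimal lot size Q* = (2 × 58,550 × $254 / $17.8)^½ ≈ 1,292.66 → Q = 1,293 bags
Cycle time = (working days × Q)/D = (250 × 1,293) / 58,550 = 5.521 days

5.5 days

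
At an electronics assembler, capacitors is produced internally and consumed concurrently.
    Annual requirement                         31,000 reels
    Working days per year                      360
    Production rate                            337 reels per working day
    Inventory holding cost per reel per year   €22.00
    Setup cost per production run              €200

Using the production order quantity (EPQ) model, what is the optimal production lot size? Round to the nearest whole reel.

870 reels

Daily demand d = 31,000/360 = 86.111; p = 337; 1 − d/p = 0.74448
EPQ = √(2DS / (H(1 − d/p)))
    = √(2 × 31,000 × 200 / (22 × 0.74448)) ≈ 870.11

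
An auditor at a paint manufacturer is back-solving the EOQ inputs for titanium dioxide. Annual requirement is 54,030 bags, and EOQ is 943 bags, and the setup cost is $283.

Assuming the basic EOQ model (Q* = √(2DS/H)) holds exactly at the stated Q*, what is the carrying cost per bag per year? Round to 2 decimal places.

$34.39

Since Q* = (2DS/H)^½, squaring gives Q*²·H = 2DS.
H = 2DS / Q² = 2 × 54,030 × 283 / 943² = 34.3897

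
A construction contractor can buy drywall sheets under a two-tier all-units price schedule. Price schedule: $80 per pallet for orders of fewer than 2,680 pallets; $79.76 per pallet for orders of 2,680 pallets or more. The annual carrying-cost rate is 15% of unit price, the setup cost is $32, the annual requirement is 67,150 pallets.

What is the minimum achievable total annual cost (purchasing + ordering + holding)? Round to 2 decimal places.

H₁ = 15%×$80 = $12.0000;  H₂ = 15%×$79.76 = $11.9640
EOQ₁ = √(2×67,150×32/12.0000) = 598.44  (< 2,680, feasible at tier 1)
EOQ₂ = √(2×67,150×32/11.9640) = 599.34  (< 2,680 → use Q = 2,680 at tier-2 price)
TC(tier 1 (EOQ₁), Q≈598.4) = $5,379,181.31
TC(tier 2, Q≈2,680.0) = $5,372,717.55
Minimum at tier 2: $5,372,717.55

$5,372,717.55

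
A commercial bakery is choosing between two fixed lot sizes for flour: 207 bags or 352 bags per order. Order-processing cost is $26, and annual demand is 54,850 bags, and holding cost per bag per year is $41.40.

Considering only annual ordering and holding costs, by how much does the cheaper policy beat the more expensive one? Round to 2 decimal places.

Annual cost at Q: ordering D·S/Q plus holding Q·H/2.
TC(207) = (54,850/207)×26 + (207/2)×41.4 = $11,174.27
TC(352) = (54,850/352)×26 + (352/2)×41.4 = $11,337.82
Lots of 207 are cheaper by $163.55.

$163.55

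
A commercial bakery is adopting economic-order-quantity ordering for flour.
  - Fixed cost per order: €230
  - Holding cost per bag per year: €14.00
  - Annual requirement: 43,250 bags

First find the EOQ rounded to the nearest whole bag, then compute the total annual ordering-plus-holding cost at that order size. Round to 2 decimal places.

€16,689.22

Q* = √(2·D·S / H) = √(2·43,250·230 / 14) = √1,421,071.4 ≈ 1,192.09 → Q = 1,192 bags
Orders/yr = 43,250/1,192 = 36.284; ordering cost = 36.284 × €230 = €8,345.22
Average inventory = 1,192/2 = 596; holding cost = 596 × €14 = €8,344.00
Total = €8,345.22 + €8,344.00 = €16,689.22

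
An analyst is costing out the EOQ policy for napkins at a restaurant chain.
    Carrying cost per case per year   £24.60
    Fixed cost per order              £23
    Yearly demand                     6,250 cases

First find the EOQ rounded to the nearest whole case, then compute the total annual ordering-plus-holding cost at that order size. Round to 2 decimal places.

£2,659.42

2DS/H = 2·6,250·23/24.6 = 11,686.99
EOQ = √11,686.99 ≈ 108.11 → Q = 108 cases
Ordering: D/Q × S = 6,250/108 × £23 = £1,331.02
Holding:  Q/2 × H = 108/2 × £24.6 = £1,328.40
Total = £1,331.02 + £1,328.40 = £2,659.42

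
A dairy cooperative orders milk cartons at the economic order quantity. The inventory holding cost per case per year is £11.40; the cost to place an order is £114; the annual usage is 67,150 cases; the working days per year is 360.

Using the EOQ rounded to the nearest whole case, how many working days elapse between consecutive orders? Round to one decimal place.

2DS/H = 2·67,150·114/11.4 = 1,343,000.00
EOQ = √1,343,000.00 ≈ 1,158.88 → Q = 1,159 cases
T = Q/D × 360 days = 1,159/67,150 × 360 = 6.214 days

6.2 days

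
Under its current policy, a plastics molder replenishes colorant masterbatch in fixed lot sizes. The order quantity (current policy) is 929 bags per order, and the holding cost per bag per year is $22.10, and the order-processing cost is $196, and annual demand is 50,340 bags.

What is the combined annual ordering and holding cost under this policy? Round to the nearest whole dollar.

$20,886

Annual ordering cost = (D/Q)·S = (50,340/929) × 196 = $10,620.71
Annual holding cost  = (Q/2)·H = (929/2) × 22.1 = $10,265.45
Total = $10,620.71 + $10,265.45 = $20,886.16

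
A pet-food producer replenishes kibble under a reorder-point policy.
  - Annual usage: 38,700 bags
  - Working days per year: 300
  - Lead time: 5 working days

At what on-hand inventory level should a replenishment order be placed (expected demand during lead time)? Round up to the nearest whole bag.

Daily demand d = 38,700 / 300 = 129.000 bags/day
Demand during lead time = 129.000 × 5 = 645.00
Reorder point = 645.00 → round up

645 bags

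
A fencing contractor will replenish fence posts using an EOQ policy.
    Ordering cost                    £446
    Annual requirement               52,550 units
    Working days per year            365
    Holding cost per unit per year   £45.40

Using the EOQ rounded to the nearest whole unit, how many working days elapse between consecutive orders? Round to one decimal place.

7.1 days

Optimal lot size Q* = (2 × 52,550 × £446 / £45.4)^½ ≈ 1,016.11 → Q = 1,016 units
Cycle time = (working days × Q)/D = (365 × 1,016) / 52,550 = 7.057 days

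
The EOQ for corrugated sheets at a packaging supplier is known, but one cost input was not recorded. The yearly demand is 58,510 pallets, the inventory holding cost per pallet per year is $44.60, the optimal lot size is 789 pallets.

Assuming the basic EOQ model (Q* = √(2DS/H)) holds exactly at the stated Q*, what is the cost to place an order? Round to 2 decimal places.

$237.26

Since Q* = (2DS/H)^½, squaring gives Q*²·H = 2DS.
S = Q²H / (2D) = 789² × 44.6 / (2 × 58,510) = 237.2623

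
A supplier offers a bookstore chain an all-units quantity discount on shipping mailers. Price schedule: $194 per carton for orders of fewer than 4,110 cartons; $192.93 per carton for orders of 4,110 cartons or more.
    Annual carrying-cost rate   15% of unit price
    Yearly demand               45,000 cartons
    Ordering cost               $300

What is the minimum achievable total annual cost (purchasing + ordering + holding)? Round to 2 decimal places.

H₁ = 15%×$194 = $29.1000;  H₂ = 15%×$192.93 = $28.9395
EOQ₁ = √(2×45,000×300/29.1000) = 963.24  (< 4,110, feasible at tier 1)
EOQ₂ = √(2×45,000×300/28.9395) = 965.91  (< 4,110 → use Q = 4,110 at tier-2 price)
TC(tier 1 (EOQ₁), Q≈963.2) = $8,758,030.34
TC(tier 2, Q≈4,110.0) = $8,744,605.34
Minimum at tier 2: $8,744,605.34

$8,744,605.34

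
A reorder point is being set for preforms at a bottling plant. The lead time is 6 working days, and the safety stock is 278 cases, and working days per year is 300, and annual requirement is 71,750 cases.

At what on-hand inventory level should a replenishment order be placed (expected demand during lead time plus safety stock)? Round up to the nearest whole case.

Daily demand d = 71,750 / 300 = 239.167 cases/day
Demand during lead time = 239.167 × 6 = 1,435.00
Reorder point = 1,435.00 + 278 = 1,713.00 → round up

1,713 cases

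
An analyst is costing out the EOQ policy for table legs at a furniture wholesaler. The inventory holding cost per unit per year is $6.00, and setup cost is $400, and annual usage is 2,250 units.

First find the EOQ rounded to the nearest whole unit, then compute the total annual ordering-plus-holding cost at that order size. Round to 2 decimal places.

Q* = √(2·D·S / H) = √(2·2,250·400 / 6) = √300,000.0 ≈ 547.72 → Q = 548 units
Ordering: D/Q × S = 2,250/548 × $400 = $1,642.34
Holding:  Q/2 × H = 548/2 × $6 = $1,644.00
Total = $1,642.34 + $1,644.00 = $3,286.34

$3,286.34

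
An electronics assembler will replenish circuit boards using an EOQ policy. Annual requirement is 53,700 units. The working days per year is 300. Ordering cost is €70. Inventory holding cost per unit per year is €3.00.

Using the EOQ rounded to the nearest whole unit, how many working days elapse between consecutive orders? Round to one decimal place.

Optimal lot size Q* = (2 × 53,700 × €70 / €3)^½ ≈ 1,583.04 → Q = 1,583 units
T = Q/D × 300 days = 1,583/53,700 × 300 = 8.844 days

8.8 days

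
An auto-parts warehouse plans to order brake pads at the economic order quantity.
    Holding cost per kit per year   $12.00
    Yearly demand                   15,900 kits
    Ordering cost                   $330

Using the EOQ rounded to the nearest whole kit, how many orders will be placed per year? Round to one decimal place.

17.0 orders per year

EOQ = √(2DS/H) = √(2 × 15,900 × 330 / 12)
    = √(874,500.00) ≈ 935.15 → Q = 935
Orders per year = D/Q = 15,900 / 935 = 17.005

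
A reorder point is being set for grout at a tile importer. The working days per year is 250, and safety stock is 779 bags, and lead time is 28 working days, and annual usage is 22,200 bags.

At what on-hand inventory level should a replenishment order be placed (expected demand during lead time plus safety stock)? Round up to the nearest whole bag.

Daily demand d = 22,200 / 250 = 88.800 bags/day
Demand during lead time = 88.800 × 28 = 2,486.40
Reorder point = 2,486.40 + 779 = 3,265.40 → round up

3,266 bags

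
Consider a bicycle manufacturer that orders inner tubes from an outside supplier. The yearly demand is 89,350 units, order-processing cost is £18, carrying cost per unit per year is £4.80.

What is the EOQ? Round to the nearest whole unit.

Q* = √(2·D·S / H) = √(2·89,350·18 / 4.8) = √670,125.0 ≈ 818.61

819 units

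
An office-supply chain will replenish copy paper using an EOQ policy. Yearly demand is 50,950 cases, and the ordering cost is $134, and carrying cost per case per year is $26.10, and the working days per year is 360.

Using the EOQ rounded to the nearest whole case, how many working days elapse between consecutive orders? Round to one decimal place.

Q* = √(2·D·S / H) = √(2·50,950·134 / 26.1) = √523,164.8 ≈ 723.30 → Q = 723 cases
Days between orders = 360 / (D/Q) = 360 / 70.470 ≈ 5.109

5.1 days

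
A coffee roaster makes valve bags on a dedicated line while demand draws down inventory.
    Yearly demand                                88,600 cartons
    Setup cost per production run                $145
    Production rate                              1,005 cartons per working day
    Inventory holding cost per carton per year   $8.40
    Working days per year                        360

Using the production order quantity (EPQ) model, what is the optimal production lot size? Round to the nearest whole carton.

d = 88,600/360 = 246.1111 cartons/day;  effective holding cost H(1 − d/p) = 8.4·(1 − 246.1111/1005) = 6.34295
Q* = √(2DS / H_eff) = √(2·88,600·145 / 6.34295) ≈ 2,012.66

2,013 cartons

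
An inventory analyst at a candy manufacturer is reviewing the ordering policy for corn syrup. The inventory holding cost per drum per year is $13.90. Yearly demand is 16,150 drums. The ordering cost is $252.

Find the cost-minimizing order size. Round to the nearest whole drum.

Q* = √(2·D·S / H) = √(2·16,150·252 / 13.9) = √585,582.7 ≈ 765.23

765 drums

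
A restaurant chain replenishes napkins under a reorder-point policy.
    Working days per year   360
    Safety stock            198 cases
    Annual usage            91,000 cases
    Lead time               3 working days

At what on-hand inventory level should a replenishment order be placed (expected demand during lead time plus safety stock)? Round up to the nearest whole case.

957 cases

Daily demand d = 91,000 / 360 = 252.778 cases/day
Demand during lead time = 252.778 × 3 = 758.33
Reorder point = 758.33 + 198 = 956.33 → round up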